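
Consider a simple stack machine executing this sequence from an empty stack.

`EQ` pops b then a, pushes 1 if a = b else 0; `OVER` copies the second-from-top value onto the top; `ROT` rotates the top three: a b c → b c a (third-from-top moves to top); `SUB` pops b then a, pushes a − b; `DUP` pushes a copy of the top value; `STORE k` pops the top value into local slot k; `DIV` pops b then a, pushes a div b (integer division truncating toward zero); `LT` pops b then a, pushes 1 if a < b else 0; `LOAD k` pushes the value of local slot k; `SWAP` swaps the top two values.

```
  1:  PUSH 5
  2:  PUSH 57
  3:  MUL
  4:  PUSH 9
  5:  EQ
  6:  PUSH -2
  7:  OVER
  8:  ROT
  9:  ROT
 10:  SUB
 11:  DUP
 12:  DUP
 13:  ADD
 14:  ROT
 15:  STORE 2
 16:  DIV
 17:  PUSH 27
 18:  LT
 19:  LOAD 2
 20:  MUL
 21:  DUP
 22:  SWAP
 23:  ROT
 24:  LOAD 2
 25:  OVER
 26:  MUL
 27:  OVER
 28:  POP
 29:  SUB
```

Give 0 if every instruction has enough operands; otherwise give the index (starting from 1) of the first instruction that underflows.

23

PUSH 5  -> [5]
PUSH 57 -> [5, 57]
MUL     -> [285]
PUSH 9  -> [285, 9]
EQ      -> [0]
PUSH -2 -> [0, -2]
OVER    -> [0, -2, 0]
ROT     -> [-2, 0, 0]
ROT     -> [0, 0, -2]
SUB     -> [0, 2]
DUP     -> [0, 2, 2]
DUP     -> [0, 2, 2, 2]
ADD     -> [0, 2, 4]
ROT     -> [2, 4, 0]
STORE 2 -> [2, 4]
DIV     -> [0]
PUSH 27 -> [0, 27]
LT      -> [1]
LOAD 2  -> [1, 0]
MUL     -> [0]
DUP     -> [0, 0]
SWAP    -> [0, 0]
ROT  — needs 3 operands, stack has 2 → underflow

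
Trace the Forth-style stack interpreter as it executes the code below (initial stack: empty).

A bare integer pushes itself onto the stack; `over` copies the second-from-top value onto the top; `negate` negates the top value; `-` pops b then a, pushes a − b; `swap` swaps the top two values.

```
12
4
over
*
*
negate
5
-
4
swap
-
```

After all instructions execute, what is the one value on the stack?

585

12     → [12]
4      → [12, 4]
over   → [12, 4, 12]
*      → [12, 48]
*      → [576]
negate → [-576]
5      → [-576, 5]
-      → [-581]
4      → [-581, 4]
swap   → [4, -581]
-      → [585]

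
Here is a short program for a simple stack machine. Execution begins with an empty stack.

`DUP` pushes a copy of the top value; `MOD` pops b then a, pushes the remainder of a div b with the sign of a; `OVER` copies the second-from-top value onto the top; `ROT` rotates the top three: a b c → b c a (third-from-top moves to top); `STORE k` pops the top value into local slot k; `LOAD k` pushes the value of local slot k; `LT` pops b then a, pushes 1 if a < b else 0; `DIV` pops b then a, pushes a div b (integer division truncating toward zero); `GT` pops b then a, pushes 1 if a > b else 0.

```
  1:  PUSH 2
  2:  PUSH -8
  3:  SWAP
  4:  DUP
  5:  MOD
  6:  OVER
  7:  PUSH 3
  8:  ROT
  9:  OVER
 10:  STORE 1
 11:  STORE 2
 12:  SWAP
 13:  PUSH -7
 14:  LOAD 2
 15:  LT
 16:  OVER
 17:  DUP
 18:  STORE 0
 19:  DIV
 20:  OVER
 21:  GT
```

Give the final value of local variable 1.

PUSH 2  → 2
PUSH -8 → 2 -8
SWAP    → -8 2
DUP     → -8 2 2
MOD     → -8 0
OVER    → -8 0 -8
PUSH 3  → -8 0 -8 3
ROT     → -8 -8 3 0
OVER    → -8 -8 3 0 3
STORE 1 → -8 -8 3 0
STORE 2 → -8 -8 3
SWAP    → -8 3 -8
PUSH -7 → -8 3 -8 -7
LOAD 2  → -8 3 -8 -7 0
LT      → -8 3 -8 1
OVER    → -8 3 -8 1 -8
DUP     → -8 3 -8 1 -8 -8
STORE 0 → -8 3 -8 1 -8
DIV     → -8 3 -8 0
OVER    → -8 3 -8 0 -8
GT      → -8 3 -8 1

3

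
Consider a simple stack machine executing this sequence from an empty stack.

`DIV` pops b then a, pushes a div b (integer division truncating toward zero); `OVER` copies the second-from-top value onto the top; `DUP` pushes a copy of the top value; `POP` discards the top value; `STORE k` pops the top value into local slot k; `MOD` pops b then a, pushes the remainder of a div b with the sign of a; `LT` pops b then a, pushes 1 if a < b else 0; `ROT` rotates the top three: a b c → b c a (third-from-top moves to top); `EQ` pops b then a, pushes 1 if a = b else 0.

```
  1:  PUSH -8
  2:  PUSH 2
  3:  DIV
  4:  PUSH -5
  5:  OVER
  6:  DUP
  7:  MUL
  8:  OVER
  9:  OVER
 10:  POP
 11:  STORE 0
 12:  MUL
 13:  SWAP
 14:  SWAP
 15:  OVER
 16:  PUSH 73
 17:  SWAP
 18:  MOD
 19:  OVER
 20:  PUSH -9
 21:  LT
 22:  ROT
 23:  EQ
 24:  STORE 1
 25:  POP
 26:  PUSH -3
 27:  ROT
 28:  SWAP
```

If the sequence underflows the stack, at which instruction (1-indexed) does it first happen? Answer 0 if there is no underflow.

27

PUSH -8 -> -8
PUSH 2  -> -8 2
DIV     -> -4
PUSH -5 -> -4 -5
OVER    -> -4 -5 -4
DUP     -> -4 -5 -4 -4
MUL     -> -4 -5 16
OVER    -> -4 -5 16 -5
OVER    -> -4 -5 16 -5 16
POP     -> -4 -5 16 -5
STORE 0 -> -4 -5 16
MUL     -> -4 -80
SWAP    -> -80 -4
SWAP    -> -4 -80
OVER    -> -4 -80 -4
PUSH 73 -> -4 -80 -4 73
SWAP    -> -4 -80 73 -4
MOD     -> -4 -80 1
OVER    -> -4 -80 1 -80
PUSH -9 -> -4 -80 1 -80 -9
LT      -> -4 -80 1 1
ROT     -> -4 1 1 -80
EQ      -> -4 1 0
STORE 1 -> -4 1
POP     -> -4
PUSH -3 -> -4 -3
ROT  — needs 3 operands, stack has 2 → underflow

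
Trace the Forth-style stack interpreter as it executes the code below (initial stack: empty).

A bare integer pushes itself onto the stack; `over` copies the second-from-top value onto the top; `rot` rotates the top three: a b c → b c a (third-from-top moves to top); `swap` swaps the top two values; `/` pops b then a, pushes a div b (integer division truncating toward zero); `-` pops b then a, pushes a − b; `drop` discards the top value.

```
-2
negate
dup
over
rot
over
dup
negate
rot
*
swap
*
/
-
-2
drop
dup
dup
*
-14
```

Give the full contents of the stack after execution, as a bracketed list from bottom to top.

[2, 4, -14]

-2     -> [-2]
negate -> [2]
dup    -> [2, 2]
over   -> [2, 2, 2]
rot    -> [2, 2, 2]
over   -> [2, 2, 2, 2]
dup    -> [2, 2, 2, 2, 2]
negate -> [2, 2, 2, 2, -2]
rot    -> [2, 2, 2, -2, 2]
*      -> [2, 2, 2, -4]
swap   -> [2, 2, -4, 2]
*      -> [2, 2, -8]
/      -> [2, 0]
-      -> [2]
-2     -> [2, -2]
drop   -> [2]
dup    -> [2, 2]
dup    -> [2, 2, 2]
*      -> [2, 4]
-14    -> [2, 4, -14]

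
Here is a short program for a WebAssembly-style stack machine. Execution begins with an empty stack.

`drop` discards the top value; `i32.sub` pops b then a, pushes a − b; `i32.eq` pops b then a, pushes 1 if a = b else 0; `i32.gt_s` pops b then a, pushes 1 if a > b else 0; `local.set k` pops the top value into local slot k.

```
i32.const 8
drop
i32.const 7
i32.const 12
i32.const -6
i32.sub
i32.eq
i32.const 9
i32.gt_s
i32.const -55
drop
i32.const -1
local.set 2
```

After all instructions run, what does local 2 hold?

-1

i32.const 8   → [8]
drop          → []
i32.const 7   → [7]
i32.const 12  → [7, 12]
i32.const -6  → [7, 12, -6]
i32.sub       → [7, 18]
i32.eq        → [0]
i32.const 9   → [0, 9]
i32.gt_s      → [0]
i32.const -55 → [0, -55]
drop          → [0]
i32.const -1  → [0, -1]
local.set 2   → [0]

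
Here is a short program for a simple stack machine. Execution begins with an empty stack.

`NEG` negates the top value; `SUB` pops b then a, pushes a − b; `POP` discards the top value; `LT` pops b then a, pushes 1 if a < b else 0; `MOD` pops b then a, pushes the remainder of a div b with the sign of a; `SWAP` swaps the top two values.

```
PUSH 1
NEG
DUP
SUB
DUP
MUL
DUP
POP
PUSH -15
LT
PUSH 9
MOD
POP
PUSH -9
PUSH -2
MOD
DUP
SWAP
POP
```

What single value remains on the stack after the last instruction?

-1

PUSH 1   -> 1
NEG      -> -1
DUP      -> -1 -1
SUB      -> 0
DUP      -> 0 0
MUL      -> 0
DUP      -> 0 0
POP      -> 0
PUSH -15 -> 0 -15
LT       -> 0
PUSH 9   -> 0 9
MOD      -> 0
POP      -> (empty)
PUSH -9  -> -9
PUSH -2  -> -9 -2
MOD      -> -1
DUP      -> -1 -1
SWAP     -> -1 -1
POP      -> -1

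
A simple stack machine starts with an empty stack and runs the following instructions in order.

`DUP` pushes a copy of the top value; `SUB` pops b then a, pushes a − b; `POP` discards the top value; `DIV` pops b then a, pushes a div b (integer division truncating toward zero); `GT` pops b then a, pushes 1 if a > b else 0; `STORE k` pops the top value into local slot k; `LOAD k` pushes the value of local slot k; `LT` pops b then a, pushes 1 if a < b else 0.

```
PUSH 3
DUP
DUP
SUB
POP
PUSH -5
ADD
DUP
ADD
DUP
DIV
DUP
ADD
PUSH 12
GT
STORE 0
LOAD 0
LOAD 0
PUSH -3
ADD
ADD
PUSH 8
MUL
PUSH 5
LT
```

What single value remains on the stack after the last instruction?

1

PUSH 3  → 3
DUP     → 3 3
DUP     → 3 3 3
SUB     → 3 0
POP     → 3
PUSH -5 → 3 -5
ADD     → -2
DUP     → -2 -2
ADD     → -4
DUP     → -4 -4
DIV     → 1
DUP     → 1 1
ADD     → 2
PUSH 12 → 2 12
GT      → 0
STORE 0 → (empty)
LOAD 0  → 0
LOAD 0  → 0 0
PUSH -3 → 0 0 -3
ADD     → 0 -3
ADD     → -3
PUSH 8  → -3 8
MUL     → -24
PUSH 5  → -24 5
LT      → 1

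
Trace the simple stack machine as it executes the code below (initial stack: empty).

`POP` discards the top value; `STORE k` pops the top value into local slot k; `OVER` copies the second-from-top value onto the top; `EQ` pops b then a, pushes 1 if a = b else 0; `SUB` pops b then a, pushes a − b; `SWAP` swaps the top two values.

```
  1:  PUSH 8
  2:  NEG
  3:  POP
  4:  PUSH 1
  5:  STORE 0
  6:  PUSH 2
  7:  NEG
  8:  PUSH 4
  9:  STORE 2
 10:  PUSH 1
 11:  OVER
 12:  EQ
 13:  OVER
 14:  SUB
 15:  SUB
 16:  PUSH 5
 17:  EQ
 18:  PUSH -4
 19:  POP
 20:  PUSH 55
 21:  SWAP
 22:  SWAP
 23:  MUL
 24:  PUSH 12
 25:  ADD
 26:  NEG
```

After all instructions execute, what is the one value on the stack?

-12

PUSH 8  -> [8]
NEG     -> [-8]
POP     -> []
PUSH 1  -> [1]
STORE 0 -> []
PUSH 2  -> [2]
NEG     -> [-2]
PUSH 4  -> [-2, 4]
STORE 2 -> [-2]
PUSH 1  -> [-2, 1]
OVER    -> [-2, 1, -2]
EQ      -> [-2, 0]
OVER    -> [-2, 0, -2]
SUB     -> [-2, 2]
SUB     -> [-4]
PUSH 5  -> [-4, 5]
EQ      -> [0]
PUSH -4 -> [0, -4]
POP     -> [0]
PUSH 55 -> [0, 55]
SWAP    -> [55, 0]
SWAP    -> [0, 55]
MUL     -> [0]
PUSH 12 -> [0, 12]
ADD     -> [12]
NEG     -> [-12]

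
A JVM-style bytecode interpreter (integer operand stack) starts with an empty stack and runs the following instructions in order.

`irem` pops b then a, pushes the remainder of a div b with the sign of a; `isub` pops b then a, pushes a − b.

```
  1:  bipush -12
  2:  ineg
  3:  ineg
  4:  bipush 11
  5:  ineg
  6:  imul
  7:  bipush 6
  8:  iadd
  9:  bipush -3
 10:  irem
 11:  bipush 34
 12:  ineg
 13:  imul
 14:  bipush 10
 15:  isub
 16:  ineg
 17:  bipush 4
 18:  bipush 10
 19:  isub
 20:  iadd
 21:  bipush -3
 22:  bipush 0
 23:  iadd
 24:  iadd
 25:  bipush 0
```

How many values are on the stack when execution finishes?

2

bipush -12 : -12
ineg       : 12
ineg       : -12
bipush 11  : -12 11
ineg       : -12 -11
imul       : 132
bipush 6   : 132 6
iadd       : 138
bipush -3  : 138 -3
irem       : 0
bipush 34  : 0 34
ineg       : 0 -34
imul       : 0
bipush 10  : 0 10
isub       : -10
ineg       : 10
bipush 4   : 10 4
bipush 10  : 10 4 10
isub       : 10 -6
iadd       : 4
bipush -3  : 4 -3
bipush 0   : 4 -3 0
iadd       : 4 -3
iadd       : 1
bipush 0   : 1 0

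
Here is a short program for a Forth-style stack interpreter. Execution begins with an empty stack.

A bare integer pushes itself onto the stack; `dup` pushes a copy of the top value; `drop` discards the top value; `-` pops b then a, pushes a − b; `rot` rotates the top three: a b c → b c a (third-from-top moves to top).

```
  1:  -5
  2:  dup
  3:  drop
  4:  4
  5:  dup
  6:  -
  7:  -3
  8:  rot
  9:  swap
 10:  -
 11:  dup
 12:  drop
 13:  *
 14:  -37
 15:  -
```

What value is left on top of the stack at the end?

37

-5   → [-5]
dup  → [-5, -5]
drop → [-5]
4    → [-5, 4]
dup  → [-5, 4, 4]
-    → [-5, 0]
-3   → [-5, 0, -3]
rot  → [0, -3, -5]
swap → [0, -5, -3]
-    → [0, -2]
dup  → [0, -2, -2]
drop → [0, -2]
*    → [0]
-37  → [0, -37]
-    → [37]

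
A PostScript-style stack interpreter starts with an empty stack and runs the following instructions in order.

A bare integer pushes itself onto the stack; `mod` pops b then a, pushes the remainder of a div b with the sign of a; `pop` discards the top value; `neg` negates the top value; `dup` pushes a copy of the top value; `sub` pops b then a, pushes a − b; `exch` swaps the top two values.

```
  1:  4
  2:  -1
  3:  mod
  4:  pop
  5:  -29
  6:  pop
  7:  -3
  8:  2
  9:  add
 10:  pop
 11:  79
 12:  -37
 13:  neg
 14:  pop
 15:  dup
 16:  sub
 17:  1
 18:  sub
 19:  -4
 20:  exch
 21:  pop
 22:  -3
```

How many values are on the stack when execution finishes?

2

4    : [4]
-1   : [4, -1]
mod  : [0]
pop  : []
-29  : [-29]
pop  : []
-3   : [-3]
2    : [-3, 2]
add  : [-1]
pop  : []
79   : [79]
-37  : [79, -37]
neg  : [79, 37]
pop  : [79]
dup  : [79, 79]
sub  : [0]
1    : [0, 1]
sub  : [-1]
-4   : [-1, -4]
exch : [-4, -1]
pop  : [-4]
-3   : [-4, -3]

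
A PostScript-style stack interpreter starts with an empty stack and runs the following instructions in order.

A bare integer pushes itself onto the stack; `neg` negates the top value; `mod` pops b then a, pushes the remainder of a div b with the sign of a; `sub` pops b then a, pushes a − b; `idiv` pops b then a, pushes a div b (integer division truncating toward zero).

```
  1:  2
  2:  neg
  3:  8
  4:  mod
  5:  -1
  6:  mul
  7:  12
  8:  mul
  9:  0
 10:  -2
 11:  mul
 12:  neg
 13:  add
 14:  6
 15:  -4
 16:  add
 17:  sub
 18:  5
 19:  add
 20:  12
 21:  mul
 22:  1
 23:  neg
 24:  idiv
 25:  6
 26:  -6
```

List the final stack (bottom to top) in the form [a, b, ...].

[-324, 6, -6]

2     [2]
neg   [-2]
8     [-2, 8]
mod   [-2]
-1    [-2, -1]
mul   [2]
12    [2, 12]
mul   [24]
0     [24, 0]
-2    [24, 0, -2]
mul   [24, 0]
neg   [24, 0]
add   [24]
6     [24, 6]
-4    [24, 6, -4]
add   [24, 2]
sub   [22]
5     [22, 5]
add   [27]
12    [27, 12]
mul   [324]
1     [324, 1]
neg   [324, -1]
idiv  [-324]
6     [-324, 6]
-6    [-324, 6, -6]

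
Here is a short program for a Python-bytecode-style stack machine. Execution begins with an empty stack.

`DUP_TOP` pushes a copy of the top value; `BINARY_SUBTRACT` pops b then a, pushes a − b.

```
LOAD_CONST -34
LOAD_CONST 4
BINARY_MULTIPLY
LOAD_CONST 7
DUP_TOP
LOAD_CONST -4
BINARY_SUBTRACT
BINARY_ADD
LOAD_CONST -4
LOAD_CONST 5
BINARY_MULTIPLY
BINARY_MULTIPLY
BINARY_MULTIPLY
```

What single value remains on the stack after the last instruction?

48960

LOAD_CONST -34  -> [-34]
LOAD_CONST 4    -> [-34, 4]
BINARY_MULTIPLY -> [-136]
LOAD_CONST 7    -> [-136, 7]
DUP_TOP         -> [-136, 7, 7]
LOAD_CONST -4   -> [-136, 7, 7, -4]
BINARY_SUBTRACT -> [-136, 7, 11]
BINARY_ADD      -> [-136, 18]
LOAD_CONST -4   -> [-136, 18, -4]
LOAD_CONST 5    -> [-136, 18, -4, 5]
BINARY_MULTIPLY -> [-136, 18, -20]
BINARY_MULTIPLY -> [-136, -360]
BINARY_MULTIPLY -> [48960]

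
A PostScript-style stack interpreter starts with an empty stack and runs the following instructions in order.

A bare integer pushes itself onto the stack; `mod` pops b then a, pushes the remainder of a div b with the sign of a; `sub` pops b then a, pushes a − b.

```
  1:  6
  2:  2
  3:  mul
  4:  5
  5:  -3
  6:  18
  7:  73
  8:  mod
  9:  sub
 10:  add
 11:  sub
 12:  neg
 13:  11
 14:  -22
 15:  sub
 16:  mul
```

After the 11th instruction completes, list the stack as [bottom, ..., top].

6   -> 6
2   -> 6 2
mul -> 12
5   -> 12 5
-3  -> 12 5 -3
18  -> 12 5 -3 18
73  -> 12 5 -3 18 73
mod -> 12 5 -3 18
sub -> 12 5 -21
add -> 12 -16
sub -> 28

[28]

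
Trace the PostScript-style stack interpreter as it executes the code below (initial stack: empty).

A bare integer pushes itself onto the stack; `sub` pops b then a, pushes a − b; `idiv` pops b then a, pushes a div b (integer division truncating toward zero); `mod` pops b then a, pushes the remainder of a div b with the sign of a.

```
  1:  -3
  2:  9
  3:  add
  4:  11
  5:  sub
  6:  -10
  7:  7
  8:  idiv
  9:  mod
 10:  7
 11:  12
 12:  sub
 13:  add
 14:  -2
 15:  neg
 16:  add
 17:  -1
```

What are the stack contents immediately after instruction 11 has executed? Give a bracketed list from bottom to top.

-3    [-3]
9     [-3, 9]
add   [6]
11    [6, 11]
sub   [-5]
-10   [-5, -10]
7     [-5, -10, 7]
idiv  [-5, -1]
mod   [0]
7     [0, 7]
12    [0, 7, 12]

[0, 7, 12]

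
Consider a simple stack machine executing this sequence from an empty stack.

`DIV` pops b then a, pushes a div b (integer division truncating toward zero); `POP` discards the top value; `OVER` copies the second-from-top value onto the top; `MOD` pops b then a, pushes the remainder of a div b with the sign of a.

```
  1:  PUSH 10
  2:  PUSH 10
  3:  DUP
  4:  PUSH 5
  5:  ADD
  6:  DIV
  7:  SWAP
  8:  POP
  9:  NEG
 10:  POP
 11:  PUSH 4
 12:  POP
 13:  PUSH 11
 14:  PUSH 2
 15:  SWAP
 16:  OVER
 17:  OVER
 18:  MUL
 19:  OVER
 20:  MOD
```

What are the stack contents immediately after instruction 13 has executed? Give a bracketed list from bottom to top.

PUSH 10 -> 10
PUSH 10 -> 10 10
DUP     -> 10 10 10
PUSH 5  -> 10 10 10 5
ADD     -> 10 10 15
DIV     -> 10 0
SWAP    -> 0 10
POP     -> 0
NEG     -> 0
POP     -> (empty)
PUSH 4  -> 4
POP     -> (empty)
PUSH 11 -> 11

[11]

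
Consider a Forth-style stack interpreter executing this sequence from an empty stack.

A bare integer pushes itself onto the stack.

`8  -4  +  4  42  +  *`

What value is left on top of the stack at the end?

8   [8]
-4  [8, -4]
+   [4]
4   [4, 4]
42  [4, 4, 42]
+   [4, 46]
*   [184]

184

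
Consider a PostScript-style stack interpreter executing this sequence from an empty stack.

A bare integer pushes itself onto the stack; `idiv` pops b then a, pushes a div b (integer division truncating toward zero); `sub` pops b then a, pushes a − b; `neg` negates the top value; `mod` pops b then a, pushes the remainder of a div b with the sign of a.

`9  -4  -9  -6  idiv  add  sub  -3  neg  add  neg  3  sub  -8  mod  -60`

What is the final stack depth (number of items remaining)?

9    : [9]
-4   : [9, -4]
-9   : [9, -4, -9]
-6   : [9, -4, -9, -6]
idiv : [9, -4, 1]
add  : [9, -3]
sub  : [12]
-3   : [12, -3]
neg  : [12, 3]
add  : [15]
neg  : [-15]
3    : [-15, 3]
sub  : [-18]
-8   : [-18, -8]
mod  : [-2]
-60  : [-2, -60]

2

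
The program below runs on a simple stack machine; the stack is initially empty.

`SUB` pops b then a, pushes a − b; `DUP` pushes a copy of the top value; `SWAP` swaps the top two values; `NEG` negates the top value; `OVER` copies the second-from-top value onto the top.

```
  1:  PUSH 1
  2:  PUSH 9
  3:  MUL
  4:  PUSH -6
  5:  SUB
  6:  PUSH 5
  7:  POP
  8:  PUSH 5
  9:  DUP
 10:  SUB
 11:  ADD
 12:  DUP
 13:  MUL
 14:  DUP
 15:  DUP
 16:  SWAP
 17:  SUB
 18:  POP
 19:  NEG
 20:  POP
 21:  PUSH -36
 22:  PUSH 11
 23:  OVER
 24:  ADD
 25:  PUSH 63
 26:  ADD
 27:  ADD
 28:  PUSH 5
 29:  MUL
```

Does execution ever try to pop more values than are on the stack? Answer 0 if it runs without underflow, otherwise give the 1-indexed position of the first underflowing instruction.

0

PUSH 1   : 1
PUSH 9   : 1 9
MUL      : 9
PUSH -6  : 9 -6
SUB      : 15
PUSH 5   : 15 5
POP      : 15
PUSH 5   : 15 5
DUP      : 15 5 5
SUB      : 15 0
ADD      : 15
DUP      : 15 15
MUL      : 225
DUP      : 225 225
DUP      : 225 225 225
SWAP     : 225 225 225
SUB      : 225 0
POP      : 225
NEG      : -225
POP      : (empty)
PUSH -36 : -36
PUSH 11  : -36 11
OVER     : -36 11 -36
ADD      : -36 -25
PUSH 63  : -36 -25 63
ADD      : -36 38
ADD      : 2
PUSH 5   : 2 5
MUL      : 10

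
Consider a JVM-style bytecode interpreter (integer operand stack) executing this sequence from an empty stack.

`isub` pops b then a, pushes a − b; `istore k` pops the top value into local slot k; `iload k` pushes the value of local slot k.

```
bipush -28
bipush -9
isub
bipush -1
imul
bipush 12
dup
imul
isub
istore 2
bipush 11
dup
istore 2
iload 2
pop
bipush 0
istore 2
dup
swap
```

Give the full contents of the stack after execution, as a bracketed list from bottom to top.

[11, 11]

bipush -28  [-28]
bipush -9   [-28, -9]
isub        [-19]
bipush -1   [-19, -1]
imul        [19]
bipush 12   [19, 12]
dup         [19, 12, 12]
imul        [19, 144]
isub        [-125]
istore 2    []
bipush 11   [11]
dup         [11, 11]
istore 2    [11]
iload 2     [11, 11]
pop         [11]
bipush 0    [11, 0]
istore 2    [11]
dup         [11, 11]
swap        [11, 11]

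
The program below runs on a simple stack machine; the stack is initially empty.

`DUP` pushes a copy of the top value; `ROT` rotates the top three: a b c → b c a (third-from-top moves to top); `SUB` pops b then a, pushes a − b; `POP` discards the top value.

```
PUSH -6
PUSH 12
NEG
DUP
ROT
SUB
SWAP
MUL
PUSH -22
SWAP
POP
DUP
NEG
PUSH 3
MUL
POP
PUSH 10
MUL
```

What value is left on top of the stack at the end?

-220

PUSH -6  → -6
PUSH 12  → -6 12
NEG      → -6 -12
DUP      → -6 -12 -12
ROT      → -12 -12 -6
SUB      → -12 -6
SWAP     → -6 -12
MUL      → 72
PUSH -22 → 72 -22
SWAP     → -22 72
POP      → -22
DUP      → -22 -22
NEG      → -22 22
PUSH 3   → -22 22 3
MUL      → -22 66
POP      → -22
PUSH 10  → -22 10
MUL      → -220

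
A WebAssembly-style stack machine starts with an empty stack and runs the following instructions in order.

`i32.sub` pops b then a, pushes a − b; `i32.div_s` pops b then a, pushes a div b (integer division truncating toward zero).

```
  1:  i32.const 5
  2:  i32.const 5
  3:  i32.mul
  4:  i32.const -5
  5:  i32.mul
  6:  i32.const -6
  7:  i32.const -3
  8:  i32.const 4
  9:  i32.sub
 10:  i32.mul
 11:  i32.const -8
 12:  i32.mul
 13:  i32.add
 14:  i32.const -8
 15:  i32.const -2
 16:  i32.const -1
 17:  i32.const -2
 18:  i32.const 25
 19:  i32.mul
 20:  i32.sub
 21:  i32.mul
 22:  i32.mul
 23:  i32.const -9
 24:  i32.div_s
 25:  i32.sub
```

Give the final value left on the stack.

i32.const 5  -> 5
i32.const 5  -> 5 5
i32.mul      -> 25
i32.const -5 -> 25 -5
i32.mul      -> -125
i32.const -6 -> -125 -6
i32.const -3 -> -125 -6 -3
i32.const 4  -> -125 -6 -3 4
i32.sub      -> -125 -6 -7
i32.mul      -> -125 42
i32.const -8 -> -125 42 -8
i32.mul      -> -125 -336
i32.add      -> -461
i32.const -8 -> -461 -8
i32.const -2 -> -461 -8 -2
i32.const -1 -> -461 -8 -2 -1
i32.const -2 -> -461 -8 -2 -1 -2
i32.const 25 -> -461 -8 -2 -1 -2 25
i32.mul      -> -461 -8 -2 -1 -50
i32.sub      -> -461 -8 -2 49
i32.mul      -> -461 -8 -98
i32.mul      -> -461 784
i32.const -9 -> -461 784 -9
i32.div_s    -> -461 -87
i32.sub      -> -374

-374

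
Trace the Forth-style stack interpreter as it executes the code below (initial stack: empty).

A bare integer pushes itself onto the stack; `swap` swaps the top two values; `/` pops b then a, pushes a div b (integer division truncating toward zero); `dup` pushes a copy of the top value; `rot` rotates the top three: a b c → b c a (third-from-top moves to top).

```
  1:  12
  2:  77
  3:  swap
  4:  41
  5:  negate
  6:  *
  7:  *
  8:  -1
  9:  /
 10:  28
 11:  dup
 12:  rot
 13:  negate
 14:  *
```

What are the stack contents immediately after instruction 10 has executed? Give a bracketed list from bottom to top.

[37884, 28]

12     → [12]
77     → [12, 77]
swap   → [77, 12]
41     → [77, 12, 41]
negate → [77, 12, -41]
*      → [77, -492]
*      → [-37884]
-1     → [-37884, -1]
/      → [37884]
28     → [37884, 28]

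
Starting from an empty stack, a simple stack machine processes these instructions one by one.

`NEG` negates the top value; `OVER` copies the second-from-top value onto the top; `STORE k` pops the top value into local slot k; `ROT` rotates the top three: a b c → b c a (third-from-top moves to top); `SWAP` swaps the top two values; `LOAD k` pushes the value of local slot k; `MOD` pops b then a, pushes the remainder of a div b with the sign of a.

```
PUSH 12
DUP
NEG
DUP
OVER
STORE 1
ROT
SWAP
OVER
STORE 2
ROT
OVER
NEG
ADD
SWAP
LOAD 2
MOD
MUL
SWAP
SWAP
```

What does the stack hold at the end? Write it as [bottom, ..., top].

[12, 0]

PUSH 12  [12]
DUP      [12, 12]
NEG      [12, -12]
DUP      [12, -12, -12]
OVER     [12, -12, -12, -12]
STORE 1  [12, -12, -12]
ROT      [-12, -12, 12]
SWAP     [-12, 12, -12]
OVER     [-12, 12, -12, 12]
STORE 2  [-12, 12, -12]
ROT      [12, -12, -12]
OVER     [12, -12, -12, -12]
NEG      [12, -12, -12, 12]
ADD      [12, -12, 0]
SWAP     [12, 0, -12]
LOAD 2   [12, 0, -12, 12]
MOD      [12, 0, 0]
MUL      [12, 0]
SWAP     [0, 12]
SWAP     [12, 0]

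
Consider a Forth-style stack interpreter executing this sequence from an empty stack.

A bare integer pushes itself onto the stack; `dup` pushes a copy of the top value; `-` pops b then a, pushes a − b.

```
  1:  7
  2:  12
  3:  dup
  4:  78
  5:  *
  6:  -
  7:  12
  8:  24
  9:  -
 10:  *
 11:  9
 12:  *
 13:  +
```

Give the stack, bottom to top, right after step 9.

7   → 7
12  → 7 12
dup → 7 12 12
78  → 7 12 12 78
*   → 7 12 936
-   → 7 -924
12  → 7 -924 12
24  → 7 -924 12 24
-   → 7 -924 -12

[7, -924, -12]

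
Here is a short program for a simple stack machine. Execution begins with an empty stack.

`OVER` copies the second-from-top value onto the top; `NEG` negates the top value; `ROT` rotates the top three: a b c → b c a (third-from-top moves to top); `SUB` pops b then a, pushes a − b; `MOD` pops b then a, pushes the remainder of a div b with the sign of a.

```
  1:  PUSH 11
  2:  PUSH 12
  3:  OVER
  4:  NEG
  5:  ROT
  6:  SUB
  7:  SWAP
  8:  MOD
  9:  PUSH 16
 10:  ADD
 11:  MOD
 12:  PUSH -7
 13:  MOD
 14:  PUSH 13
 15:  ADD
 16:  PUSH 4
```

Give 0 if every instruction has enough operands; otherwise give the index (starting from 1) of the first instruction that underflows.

PUSH 11  [11]
PUSH 12  [11, 12]
OVER     [11, 12, 11]
NEG      [11, 12, -11]
ROT      [12, -11, 11]
SUB      [12, -22]
SWAP     [-22, 12]
MOD      [-10]
PUSH 16  [-10, 16]
ADD      [6]
MOD  — needs 2 operands, stack has 1 → underflow

11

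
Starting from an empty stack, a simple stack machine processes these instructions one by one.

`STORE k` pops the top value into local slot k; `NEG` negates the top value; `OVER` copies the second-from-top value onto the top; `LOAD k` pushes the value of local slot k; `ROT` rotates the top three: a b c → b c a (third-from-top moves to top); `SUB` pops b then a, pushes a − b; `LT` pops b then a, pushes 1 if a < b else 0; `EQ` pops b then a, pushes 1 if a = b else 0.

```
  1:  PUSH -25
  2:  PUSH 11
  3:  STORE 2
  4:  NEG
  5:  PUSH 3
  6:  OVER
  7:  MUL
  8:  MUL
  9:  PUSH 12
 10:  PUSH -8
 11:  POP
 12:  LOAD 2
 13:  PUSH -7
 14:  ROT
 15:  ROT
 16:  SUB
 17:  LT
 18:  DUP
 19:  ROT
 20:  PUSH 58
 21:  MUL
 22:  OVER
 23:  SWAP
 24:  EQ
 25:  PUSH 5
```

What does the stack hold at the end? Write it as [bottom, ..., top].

PUSH -25 : -25
PUSH 11  : -25 11
STORE 2  : -25
NEG      : 25
PUSH 3   : 25 3
OVER     : 25 3 25
MUL      : 25 75
MUL      : 1875
PUSH 12  : 1875 12
PUSH -8  : 1875 12 -8
POP      : 1875 12
LOAD 2   : 1875 12 11
PUSH -7  : 1875 12 11 -7
ROT      : 1875 11 -7 12
ROT      : 1875 -7 12 11
SUB      : 1875 -7 1
LT       : 1875 1
DUP      : 1875 1 1
ROT      : 1 1 1875
PUSH 58  : 1 1 1875 58
MUL      : 1 1 108750
OVER     : 1 1 108750 1
SWAP     : 1 1 1 108750
EQ       : 1 1 0
PUSH 5   : 1 1 0 5

[1, 1, 0, 5]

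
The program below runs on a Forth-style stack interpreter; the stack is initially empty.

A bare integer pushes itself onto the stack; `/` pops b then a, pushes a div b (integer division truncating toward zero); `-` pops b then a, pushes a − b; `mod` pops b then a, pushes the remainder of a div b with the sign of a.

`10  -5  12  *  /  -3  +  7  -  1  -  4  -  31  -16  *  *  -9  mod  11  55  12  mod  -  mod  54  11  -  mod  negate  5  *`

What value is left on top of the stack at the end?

-10

10      10
-5      10 -5
12      10 -5 12
*       10 -60
/       0
-3      0 -3
+       -3
7       -3 7
-       -10
1       -10 1
-       -11
4       -11 4
-       -15
31      -15 31
-16     -15 31 -16
*       -15 -496
*       7440
-9      7440 -9
mod     6
11      6 11
55      6 11 55
12      6 11 55 12
mod     6 11 7
-       6 4
mod     2
54      2 54
11      2 54 11
-       2 43
mod     2
negate  -2
5       -2 5
*       -10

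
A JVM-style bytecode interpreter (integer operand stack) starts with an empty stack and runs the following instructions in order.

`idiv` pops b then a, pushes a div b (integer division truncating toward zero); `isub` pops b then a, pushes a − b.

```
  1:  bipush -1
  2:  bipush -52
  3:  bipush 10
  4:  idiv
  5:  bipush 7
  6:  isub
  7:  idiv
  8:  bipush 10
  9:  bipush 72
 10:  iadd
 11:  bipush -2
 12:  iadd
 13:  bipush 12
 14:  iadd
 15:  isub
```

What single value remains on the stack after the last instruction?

-92

bipush -1  : -1
bipush -52 : -1 -52
bipush 10  : -1 -52 10
idiv       : -1 -5
bipush 7   : -1 -5 7
isub       : -1 -12
idiv       : 0
bipush 10  : 0 10
bipush 72  : 0 10 72
iadd       : 0 82
bipush -2  : 0 82 -2
iadd       : 0 80
bipush 12  : 0 80 12
iadd       : 0 92
isub       : -92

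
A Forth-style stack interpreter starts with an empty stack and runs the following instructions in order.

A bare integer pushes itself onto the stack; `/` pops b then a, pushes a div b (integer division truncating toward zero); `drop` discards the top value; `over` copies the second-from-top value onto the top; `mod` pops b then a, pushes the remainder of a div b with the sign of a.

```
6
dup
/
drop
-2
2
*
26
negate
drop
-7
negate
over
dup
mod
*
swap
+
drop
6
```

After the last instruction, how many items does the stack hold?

6      → [6]
dup    → [6, 6]
/      → [1]
drop   → []
-2     → [-2]
2      → [-2, 2]
*      → [-4]
26     → [-4, 26]
negate → [-4, -26]
drop   → [-4]
-7     → [-4, -7]
negate → [-4, 7]
over   → [-4, 7, -4]
dup    → [-4, 7, -4, -4]
mod    → [-4, 7, 0]
*      → [-4, 0]
swap   → [0, -4]
+      → [-4]
drop   → []
6      → [6]

1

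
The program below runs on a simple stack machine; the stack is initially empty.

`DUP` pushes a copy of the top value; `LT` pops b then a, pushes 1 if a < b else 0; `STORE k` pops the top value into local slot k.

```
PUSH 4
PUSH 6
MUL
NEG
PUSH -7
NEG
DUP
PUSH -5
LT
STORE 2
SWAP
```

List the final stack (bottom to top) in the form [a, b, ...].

PUSH 4  -> 4
PUSH 6  -> 4 6
MUL     -> 24
NEG     -> -24
PUSH -7 -> -24 -7
NEG     -> -24 7
DUP     -> -24 7 7
PUSH -5 -> -24 7 7 -5
LT      -> -24 7 0
STORE 2 -> -24 7
SWAP    -> 7 -24

[7, -24]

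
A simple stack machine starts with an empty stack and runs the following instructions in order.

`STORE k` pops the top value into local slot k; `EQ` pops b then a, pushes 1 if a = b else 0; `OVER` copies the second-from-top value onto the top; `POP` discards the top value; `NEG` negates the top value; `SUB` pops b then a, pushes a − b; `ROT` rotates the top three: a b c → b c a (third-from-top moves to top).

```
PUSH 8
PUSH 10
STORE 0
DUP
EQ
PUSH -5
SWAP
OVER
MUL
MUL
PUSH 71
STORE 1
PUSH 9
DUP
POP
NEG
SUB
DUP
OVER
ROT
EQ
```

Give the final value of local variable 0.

10

PUSH 8  : 8
PUSH 10 : 8 10
STORE 0 : 8
DUP     : 8 8
EQ      : 1
PUSH -5 : 1 -5
SWAP    : -5 1
OVER    : -5 1 -5
MUL     : -5 -5
MUL     : 25
PUSH 71 : 25 71
STORE 1 : 25
PUSH 9  : 25 9
DUP     : 25 9 9
POP     : 25 9
NEG     : 25 -9
SUB     : 34
DUP     : 34 34
OVER    : 34 34 34
ROT     : 34 34 34
EQ      : 34 1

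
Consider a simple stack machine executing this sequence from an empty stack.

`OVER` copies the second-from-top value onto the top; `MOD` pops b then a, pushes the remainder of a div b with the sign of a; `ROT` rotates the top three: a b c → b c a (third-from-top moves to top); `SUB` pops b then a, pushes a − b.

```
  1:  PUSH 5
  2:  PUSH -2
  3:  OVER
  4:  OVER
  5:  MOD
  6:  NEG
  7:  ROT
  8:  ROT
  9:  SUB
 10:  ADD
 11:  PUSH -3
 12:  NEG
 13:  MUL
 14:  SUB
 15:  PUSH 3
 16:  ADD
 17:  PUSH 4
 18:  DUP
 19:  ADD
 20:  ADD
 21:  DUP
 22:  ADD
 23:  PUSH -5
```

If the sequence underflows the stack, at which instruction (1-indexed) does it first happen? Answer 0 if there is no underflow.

PUSH 5   5
PUSH -2  5 -2
OVER     5 -2 5
OVER     5 -2 5 -2
MOD      5 -2 1
NEG      5 -2 -1
ROT      -2 -1 5
ROT      -1 5 -2
SUB      -1 7
ADD      6
PUSH -3  6 -3
NEG      6 3
MUL      18
SUB  — needs 2 operands, stack has 1 → underflow

14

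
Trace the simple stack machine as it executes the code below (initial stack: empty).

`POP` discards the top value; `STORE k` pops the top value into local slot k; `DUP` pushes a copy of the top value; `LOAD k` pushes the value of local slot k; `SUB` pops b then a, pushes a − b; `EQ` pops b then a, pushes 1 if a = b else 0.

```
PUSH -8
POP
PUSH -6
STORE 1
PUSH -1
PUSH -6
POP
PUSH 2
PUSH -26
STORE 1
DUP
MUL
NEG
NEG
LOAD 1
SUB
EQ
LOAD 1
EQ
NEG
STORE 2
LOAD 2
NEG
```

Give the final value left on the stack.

0

PUSH -8  : [-8]
POP      : []
PUSH -6  : [-6]
STORE 1  : []
PUSH -1  : [-1]
PUSH -6  : [-1, -6]
POP      : [-1]
PUSH 2   : [-1, 2]
PUSH -26 : [-1, 2, -26]
STORE 1  : [-1, 2]
DUP      : [-1, 2, 2]
MUL      : [-1, 4]
NEG      : [-1, -4]
NEG      : [-1, 4]
LOAD 1   : [-1, 4, -26]
SUB      : [-1, 30]
EQ       : [0]
LOAD 1   : [0, -26]
EQ       : [0]
NEG      : [0]
STORE 2  : []
LOAD 2   : [0]
NEG      : [0]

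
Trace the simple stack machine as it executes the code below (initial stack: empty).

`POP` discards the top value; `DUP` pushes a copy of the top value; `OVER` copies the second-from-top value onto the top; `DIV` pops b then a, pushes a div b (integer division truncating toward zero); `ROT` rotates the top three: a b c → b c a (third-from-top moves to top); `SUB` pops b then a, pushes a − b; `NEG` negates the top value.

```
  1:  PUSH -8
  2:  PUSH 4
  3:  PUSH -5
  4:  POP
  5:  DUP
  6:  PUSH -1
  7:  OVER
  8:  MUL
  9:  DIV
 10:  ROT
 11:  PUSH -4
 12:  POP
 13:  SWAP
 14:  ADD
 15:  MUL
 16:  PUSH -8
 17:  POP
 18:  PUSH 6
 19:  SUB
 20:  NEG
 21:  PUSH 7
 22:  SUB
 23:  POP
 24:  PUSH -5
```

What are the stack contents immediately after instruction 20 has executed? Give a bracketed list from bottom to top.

[42]

PUSH -8 → -8
PUSH 4  → -8 4
PUSH -5 → -8 4 -5
POP     → -8 4
DUP     → -8 4 4
PUSH -1 → -8 4 4 -1
OVER    → -8 4 4 -1 4
MUL     → -8 4 4 -4
DIV     → -8 4 -1
ROT     → 4 -1 -8
PUSH -4 → 4 -1 -8 -4
POP     → 4 -1 -8
SWAP    → 4 -8 -1
ADD     → 4 -9
MUL     → -36
PUSH -8 → -36 -8
POP     → -36
PUSH 6  → -36 6
SUB     → -42
NEG     → 42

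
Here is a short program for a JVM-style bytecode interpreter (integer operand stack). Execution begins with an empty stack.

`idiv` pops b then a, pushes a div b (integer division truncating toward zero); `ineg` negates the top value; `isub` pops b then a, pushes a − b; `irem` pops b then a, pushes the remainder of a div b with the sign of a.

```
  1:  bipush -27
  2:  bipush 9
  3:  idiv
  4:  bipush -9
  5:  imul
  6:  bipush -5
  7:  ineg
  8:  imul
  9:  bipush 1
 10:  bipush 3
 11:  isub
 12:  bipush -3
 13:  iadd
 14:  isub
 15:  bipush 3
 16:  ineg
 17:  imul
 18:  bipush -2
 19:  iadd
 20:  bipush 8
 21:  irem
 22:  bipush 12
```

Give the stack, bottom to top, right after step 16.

bipush -27 -> [-27]
bipush 9   -> [-27, 9]
idiv       -> [-3]
bipush -9  -> [-3, -9]
imul       -> [27]
bipush -5  -> [27, -5]
ineg       -> [27, 5]
imul       -> [135]
bipush 1   -> [135, 1]
bipush 3   -> [135, 1, 3]
isub       -> [135, -2]
bipush -3  -> [135, -2, -3]
iadd       -> [135, -5]
isub       -> [140]
bipush 3   -> [140, 3]
ineg       -> [140, -3]

[140, -3]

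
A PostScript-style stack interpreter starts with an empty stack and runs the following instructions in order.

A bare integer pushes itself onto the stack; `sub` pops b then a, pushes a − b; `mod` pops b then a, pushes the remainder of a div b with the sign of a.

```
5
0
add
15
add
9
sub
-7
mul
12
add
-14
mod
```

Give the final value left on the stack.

5   → 5
0   → 5 0
add → 5
15  → 5 15
add → 20
9   → 20 9
sub → 11
-7  → 11 -7
mul → -77
12  → -77 12
add → -65
-14 → -65 -14
mod → -9

-9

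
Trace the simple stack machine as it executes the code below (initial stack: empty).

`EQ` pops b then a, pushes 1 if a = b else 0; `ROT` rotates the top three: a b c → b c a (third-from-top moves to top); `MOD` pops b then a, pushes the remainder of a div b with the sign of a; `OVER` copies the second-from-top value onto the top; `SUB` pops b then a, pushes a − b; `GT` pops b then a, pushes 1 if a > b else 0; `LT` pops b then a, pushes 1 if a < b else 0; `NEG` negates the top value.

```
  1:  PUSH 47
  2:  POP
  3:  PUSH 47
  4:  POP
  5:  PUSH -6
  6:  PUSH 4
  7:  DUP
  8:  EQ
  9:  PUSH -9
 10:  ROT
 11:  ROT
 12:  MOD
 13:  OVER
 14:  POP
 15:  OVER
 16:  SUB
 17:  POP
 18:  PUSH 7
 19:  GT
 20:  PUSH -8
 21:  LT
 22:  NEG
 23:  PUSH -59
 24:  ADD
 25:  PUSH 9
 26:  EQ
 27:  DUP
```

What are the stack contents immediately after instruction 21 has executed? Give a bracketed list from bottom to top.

[0]

PUSH 47 -> 47
POP     -> (empty)
PUSH 47 -> 47
POP     -> (empty)
PUSH -6 -> -6
PUSH 4  -> -6 4
DUP     -> -6 4 4
EQ      -> -6 1
PUSH -9 -> -6 1 -9
ROT     -> 1 -9 -6
ROT     -> -9 -6 1
MOD     -> -9 0
OVER    -> -9 0 -9
POP     -> -9 0
OVER    -> -9 0 -9
SUB     -> -9 9
POP     -> -9
PUSH 7  -> -9 7
GT      -> 0
PUSH -8 -> 0 -8
LT      -> 0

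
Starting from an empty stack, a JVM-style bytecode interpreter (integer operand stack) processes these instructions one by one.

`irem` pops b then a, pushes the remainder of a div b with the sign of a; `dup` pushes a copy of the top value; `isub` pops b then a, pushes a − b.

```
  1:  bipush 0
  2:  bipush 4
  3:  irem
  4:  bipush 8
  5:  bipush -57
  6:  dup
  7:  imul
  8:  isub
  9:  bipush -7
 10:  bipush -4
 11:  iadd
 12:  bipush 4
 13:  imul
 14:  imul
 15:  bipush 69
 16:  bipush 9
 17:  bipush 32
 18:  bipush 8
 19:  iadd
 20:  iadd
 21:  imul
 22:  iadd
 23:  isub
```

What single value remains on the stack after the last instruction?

-145985

bipush 0    0
bipush 4    0 4
irem        0
bipush 8    0 8
bipush -57  0 8 -57
dup         0 8 -57 -57
imul        0 8 3249
isub        0 -3241
bipush -7   0 -3241 -7
bipush -4   0 -3241 -7 -4
iadd        0 -3241 -11
bipush 4    0 -3241 -11 4
imul        0 -3241 -44
imul        0 142604
bipush 69   0 142604 69
bipush 9    0 142604 69 9
bipush 32   0 142604 69 9 32
bipush 8    0 142604 69 9 32 8
iadd        0 142604 69 9 40
iadd        0 142604 69 49
imul        0 142604 3381
iadd        0 145985
isub        -145985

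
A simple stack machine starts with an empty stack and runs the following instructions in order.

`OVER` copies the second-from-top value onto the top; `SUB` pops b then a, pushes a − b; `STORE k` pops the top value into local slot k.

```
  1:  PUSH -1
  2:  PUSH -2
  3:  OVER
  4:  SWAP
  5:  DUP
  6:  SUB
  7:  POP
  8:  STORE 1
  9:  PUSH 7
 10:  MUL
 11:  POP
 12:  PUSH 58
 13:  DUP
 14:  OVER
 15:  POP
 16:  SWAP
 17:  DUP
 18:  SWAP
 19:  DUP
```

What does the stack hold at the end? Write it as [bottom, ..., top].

[58, 58, 58, 58]

PUSH -1 → [-1]
PUSH -2 → [-1, -2]
OVER    → [-1, -2, -1]
SWAP    → [-1, -1, -2]
DUP     → [-1, -1, -2, -2]
SUB     → [-1, -1, 0]
POP     → [-1, -1]
STORE 1 → [-1]
PUSH 7  → [-1, 7]
MUL     → [-7]
POP     → []
PUSH 58 → [58]
DUP     → [58, 58]
OVER    → [58, 58, 58]
POP     → [58, 58]
SWAP    → [58, 58]
DUP     → [58, 58, 58]
SWAP    → [58, 58, 58]
DUP     → [58, 58, 58, 58]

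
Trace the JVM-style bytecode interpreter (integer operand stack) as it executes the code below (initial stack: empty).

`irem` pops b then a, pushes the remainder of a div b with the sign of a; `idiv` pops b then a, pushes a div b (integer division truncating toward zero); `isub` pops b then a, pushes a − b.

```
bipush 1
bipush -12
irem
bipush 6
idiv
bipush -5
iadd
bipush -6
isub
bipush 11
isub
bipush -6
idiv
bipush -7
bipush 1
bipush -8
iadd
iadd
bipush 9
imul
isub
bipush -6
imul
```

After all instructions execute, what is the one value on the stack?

-762

bipush 1   -> [1]
bipush -12 -> [1, -12]
irem       -> [1]
bipush 6   -> [1, 6]
idiv       -> [0]
bipush -5  -> [0, -5]
iadd       -> [-5]
bipush -6  -> [-5, -6]
isub       -> [1]
bipush 11  -> [1, 11]
isub       -> [-10]
bipush -6  -> [-10, -6]
idiv       -> [1]
bipush -7  -> [1, -7]
bipush 1   -> [1, -7, 1]
bipush -8  -> [1, -7, 1, -8]
iadd       -> [1, -7, -7]
iadd       -> [1, -14]
bipush 9   -> [1, -14, 9]
imul       -> [1, -126]
isub       -> [127]
bipush -6  -> [127, -6]
imul       -> [-762]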